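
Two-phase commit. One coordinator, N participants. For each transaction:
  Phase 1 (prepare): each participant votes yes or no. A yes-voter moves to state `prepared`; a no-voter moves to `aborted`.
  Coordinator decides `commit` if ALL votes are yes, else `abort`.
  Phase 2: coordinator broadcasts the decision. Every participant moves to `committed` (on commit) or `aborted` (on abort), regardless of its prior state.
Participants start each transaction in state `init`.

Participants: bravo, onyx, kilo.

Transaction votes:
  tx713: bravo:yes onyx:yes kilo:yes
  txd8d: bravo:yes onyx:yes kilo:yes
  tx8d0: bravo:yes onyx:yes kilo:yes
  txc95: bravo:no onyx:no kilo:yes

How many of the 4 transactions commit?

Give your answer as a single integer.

Answer: 3

Derivation:
tx713: all yes -> commit (commits=1)
txd8d: all yes -> commit (commits=2)
tx8d0: all yes -> commit (commits=3)
txc95: no from bravo, onyx -> abort (commits=3)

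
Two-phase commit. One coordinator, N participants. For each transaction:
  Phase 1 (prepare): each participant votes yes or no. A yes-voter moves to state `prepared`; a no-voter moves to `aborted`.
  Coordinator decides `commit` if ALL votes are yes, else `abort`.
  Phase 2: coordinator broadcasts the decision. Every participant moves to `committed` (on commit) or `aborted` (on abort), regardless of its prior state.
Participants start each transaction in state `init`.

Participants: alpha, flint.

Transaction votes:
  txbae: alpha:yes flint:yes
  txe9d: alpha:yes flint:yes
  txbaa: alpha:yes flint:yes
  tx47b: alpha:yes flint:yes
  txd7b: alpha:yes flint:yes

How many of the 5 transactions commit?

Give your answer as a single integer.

txbae: all yes -> commit (commits=1)
txe9d: all yes -> commit (commits=2)
txbaa: all yes -> commit (commits=3)
tx47b: all yes -> commit (commits=4)
txd7b: all yes -> commit (commits=5)

Answer: 5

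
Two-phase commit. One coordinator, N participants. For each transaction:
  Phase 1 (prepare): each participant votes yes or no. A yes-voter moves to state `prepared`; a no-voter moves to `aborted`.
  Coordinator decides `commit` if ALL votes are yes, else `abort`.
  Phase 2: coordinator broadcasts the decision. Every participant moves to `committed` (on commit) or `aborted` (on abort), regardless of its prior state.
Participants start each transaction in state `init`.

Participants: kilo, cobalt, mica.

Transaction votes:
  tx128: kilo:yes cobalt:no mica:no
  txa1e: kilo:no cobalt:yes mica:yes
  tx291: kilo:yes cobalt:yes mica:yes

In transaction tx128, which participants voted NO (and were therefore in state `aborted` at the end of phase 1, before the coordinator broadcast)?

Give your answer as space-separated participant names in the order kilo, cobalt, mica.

Txn tx128 phase 1: kilo yes -> prepared; cobalt no -> aborted; mica no -> aborted

Answer: cobalt mica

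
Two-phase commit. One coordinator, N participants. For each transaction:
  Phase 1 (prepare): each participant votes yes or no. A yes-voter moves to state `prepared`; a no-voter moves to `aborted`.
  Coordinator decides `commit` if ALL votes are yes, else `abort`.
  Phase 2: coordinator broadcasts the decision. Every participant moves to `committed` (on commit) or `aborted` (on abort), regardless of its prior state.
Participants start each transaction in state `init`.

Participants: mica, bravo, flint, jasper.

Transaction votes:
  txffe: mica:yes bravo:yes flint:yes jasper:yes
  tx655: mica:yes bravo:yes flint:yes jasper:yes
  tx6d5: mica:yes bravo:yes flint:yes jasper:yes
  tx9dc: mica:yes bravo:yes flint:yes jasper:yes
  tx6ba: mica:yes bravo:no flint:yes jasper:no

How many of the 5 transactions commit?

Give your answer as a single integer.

txffe: all yes -> commit (commits=1)
tx655: all yes -> commit (commits=2)
tx6d5: all yes -> commit (commits=3)
tx9dc: all yes -> commit (commits=4)
tx6ba: no from bravo, jasper -> abort (commits=4)

Answer: 4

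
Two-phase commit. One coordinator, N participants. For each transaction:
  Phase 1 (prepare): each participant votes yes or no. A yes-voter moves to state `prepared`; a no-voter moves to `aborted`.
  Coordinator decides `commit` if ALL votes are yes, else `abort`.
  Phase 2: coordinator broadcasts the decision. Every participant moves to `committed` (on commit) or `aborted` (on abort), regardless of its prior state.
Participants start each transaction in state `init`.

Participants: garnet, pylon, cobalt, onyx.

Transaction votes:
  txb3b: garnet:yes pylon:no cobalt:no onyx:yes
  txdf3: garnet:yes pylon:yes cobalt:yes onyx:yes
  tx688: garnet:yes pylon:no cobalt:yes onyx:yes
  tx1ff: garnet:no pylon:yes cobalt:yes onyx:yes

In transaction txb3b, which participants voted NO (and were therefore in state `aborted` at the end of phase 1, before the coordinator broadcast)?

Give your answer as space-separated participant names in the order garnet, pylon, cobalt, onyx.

Txn txb3b phase 1: garnet yes -> prepared; pylon no -> aborted; cobalt no -> aborted; onyx yes -> prepared

Answer: pylon cobalt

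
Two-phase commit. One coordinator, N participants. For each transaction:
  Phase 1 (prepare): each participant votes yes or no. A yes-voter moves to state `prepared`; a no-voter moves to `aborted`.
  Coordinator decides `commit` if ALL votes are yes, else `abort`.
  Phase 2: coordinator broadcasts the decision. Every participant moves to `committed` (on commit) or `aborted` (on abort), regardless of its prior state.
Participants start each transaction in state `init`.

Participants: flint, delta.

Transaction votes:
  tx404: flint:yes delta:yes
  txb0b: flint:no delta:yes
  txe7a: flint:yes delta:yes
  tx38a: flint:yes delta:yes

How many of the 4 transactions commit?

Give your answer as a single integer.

Answer: 3

Derivation:
tx404: all yes -> commit (commits=1)
txb0b: no from flint -> abort (commits=1)
txe7a: all yes -> commit (commits=2)
tx38a: all yes -> commit (commits=3)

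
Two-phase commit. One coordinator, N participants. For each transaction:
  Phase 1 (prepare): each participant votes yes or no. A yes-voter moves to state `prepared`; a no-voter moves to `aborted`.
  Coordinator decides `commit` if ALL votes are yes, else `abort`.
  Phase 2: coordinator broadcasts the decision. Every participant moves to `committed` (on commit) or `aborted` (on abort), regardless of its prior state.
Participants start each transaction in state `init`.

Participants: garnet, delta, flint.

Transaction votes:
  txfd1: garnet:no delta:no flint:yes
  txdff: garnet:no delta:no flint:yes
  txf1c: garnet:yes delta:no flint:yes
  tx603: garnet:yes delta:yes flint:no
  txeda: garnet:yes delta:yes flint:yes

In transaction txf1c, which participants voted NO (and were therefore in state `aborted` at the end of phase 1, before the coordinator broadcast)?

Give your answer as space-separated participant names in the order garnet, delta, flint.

Answer: delta

Derivation:
Txn txf1c phase 1: garnet yes -> prepared; delta no -> aborted; flint yes -> prepared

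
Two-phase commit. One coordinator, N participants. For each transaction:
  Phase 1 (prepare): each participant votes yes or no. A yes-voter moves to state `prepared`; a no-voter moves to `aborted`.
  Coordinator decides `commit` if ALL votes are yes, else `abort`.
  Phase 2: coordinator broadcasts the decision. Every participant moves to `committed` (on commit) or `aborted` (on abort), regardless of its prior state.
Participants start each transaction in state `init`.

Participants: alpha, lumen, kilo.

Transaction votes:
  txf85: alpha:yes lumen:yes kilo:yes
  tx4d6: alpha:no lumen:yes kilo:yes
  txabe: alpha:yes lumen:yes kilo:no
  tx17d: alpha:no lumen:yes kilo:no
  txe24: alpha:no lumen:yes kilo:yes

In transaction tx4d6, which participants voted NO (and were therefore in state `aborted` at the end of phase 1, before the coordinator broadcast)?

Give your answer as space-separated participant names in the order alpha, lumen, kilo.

Answer: alpha

Derivation:
Txn tx4d6 phase 1: alpha no -> aborted; lumen yes -> prepared; kilo yes -> prepared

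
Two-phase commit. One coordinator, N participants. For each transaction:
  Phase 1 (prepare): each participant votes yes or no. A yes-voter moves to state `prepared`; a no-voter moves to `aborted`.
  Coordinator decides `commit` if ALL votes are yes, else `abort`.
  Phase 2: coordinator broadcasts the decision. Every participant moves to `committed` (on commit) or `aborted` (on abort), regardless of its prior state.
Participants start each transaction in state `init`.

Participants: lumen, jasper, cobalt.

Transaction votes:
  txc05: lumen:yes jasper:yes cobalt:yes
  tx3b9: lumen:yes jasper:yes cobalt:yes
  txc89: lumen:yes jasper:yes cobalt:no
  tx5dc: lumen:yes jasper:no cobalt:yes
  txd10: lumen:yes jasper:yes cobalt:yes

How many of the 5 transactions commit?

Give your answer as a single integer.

txc05: all yes -> commit (commits=1)
tx3b9: all yes -> commit (commits=2)
txc89: no from cobalt -> abort (commits=2)
tx5dc: no from jasper -> abort (commits=2)
txd10: all yes -> commit (commits=3)

Answer: 3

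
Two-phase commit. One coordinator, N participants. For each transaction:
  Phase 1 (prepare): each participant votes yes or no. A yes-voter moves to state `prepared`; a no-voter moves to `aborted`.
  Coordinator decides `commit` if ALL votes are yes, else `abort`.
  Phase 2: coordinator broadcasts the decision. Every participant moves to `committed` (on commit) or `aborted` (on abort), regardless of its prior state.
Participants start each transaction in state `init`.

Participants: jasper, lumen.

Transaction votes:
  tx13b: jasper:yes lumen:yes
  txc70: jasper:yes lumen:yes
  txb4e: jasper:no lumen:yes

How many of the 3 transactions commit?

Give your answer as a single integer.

Answer: 2

Derivation:
tx13b: all yes -> commit (commits=1)
txc70: all yes -> commit (commits=2)
txb4e: no from jasper -> abort (commits=2)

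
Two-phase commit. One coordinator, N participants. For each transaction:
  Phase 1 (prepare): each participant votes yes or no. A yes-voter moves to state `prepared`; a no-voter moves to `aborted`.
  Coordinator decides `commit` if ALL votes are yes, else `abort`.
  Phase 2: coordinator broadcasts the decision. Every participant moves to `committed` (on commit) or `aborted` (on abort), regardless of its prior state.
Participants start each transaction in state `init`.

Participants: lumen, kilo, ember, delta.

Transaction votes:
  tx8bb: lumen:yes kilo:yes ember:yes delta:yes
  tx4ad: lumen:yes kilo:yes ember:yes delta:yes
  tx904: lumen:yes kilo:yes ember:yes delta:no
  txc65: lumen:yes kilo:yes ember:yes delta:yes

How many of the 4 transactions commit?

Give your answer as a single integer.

tx8bb: all yes -> commit (commits=1)
tx4ad: all yes -> commit (commits=2)
tx904: no from delta -> abort (commits=2)
txc65: all yes -> commit (commits=3)

Answer: 3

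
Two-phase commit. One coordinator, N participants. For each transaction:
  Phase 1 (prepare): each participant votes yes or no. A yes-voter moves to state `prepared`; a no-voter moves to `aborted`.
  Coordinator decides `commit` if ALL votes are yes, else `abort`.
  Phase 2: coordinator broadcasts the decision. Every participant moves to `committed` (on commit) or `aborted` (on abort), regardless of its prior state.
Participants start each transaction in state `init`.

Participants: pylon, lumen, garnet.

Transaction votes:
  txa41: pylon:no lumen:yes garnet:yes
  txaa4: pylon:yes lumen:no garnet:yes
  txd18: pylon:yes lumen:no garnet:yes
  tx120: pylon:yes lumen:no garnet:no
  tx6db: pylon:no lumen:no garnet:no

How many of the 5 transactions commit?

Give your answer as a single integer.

txa41: no from pylon -> abort (commits=0)
txaa4: no from lumen -> abort (commits=0)
txd18: no from lumen -> abort (commits=0)
tx120: no from lumen, garnet -> abort (commits=0)
tx6db: no from pylon, lumen, garnet -> abort (commits=0)

Answer: 0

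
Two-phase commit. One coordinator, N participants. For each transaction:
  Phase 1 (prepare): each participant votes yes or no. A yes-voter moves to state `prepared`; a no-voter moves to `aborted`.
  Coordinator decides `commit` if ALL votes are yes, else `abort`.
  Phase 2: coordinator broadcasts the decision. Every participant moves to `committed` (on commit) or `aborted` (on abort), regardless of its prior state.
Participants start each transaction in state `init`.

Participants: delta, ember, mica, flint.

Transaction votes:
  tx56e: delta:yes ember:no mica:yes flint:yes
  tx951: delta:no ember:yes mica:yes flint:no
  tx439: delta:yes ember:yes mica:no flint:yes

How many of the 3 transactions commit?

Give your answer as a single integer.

Answer: 0

Derivation:
tx56e: no from ember -> abort (commits=0)
tx951: no from delta, flint -> abort (commits=0)
tx439: no from mica -> abort (commits=0)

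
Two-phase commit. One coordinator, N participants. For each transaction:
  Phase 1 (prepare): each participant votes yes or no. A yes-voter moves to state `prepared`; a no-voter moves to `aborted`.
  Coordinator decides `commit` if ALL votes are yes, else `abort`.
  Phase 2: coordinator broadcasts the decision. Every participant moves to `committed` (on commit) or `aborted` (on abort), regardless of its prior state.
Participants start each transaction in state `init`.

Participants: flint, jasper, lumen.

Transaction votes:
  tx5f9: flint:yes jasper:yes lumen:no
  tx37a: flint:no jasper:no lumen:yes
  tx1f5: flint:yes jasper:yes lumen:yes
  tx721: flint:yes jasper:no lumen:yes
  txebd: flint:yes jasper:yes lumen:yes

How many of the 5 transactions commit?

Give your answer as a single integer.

tx5f9: no from lumen -> abort (commits=0)
tx37a: no from flint, jasper -> abort (commits=0)
tx1f5: all yes -> commit (commits=1)
tx721: no from jasper -> abort (commits=1)
txebd: all yes -> commit (commits=2)

Answer: 2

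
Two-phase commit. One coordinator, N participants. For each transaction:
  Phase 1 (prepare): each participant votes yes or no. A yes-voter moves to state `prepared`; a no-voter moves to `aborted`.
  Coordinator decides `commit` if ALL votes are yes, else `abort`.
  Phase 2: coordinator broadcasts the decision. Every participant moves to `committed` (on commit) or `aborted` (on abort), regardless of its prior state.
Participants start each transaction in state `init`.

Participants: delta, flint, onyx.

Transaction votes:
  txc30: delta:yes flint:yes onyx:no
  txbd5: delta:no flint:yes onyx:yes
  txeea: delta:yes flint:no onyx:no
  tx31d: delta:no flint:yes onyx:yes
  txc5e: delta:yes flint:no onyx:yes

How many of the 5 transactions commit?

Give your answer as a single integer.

Answer: 0

Derivation:
txc30: no from onyx -> abort (commits=0)
txbd5: no from delta -> abort (commits=0)
txeea: no from flint, onyx -> abort (commits=0)
tx31d: no from delta -> abort (commits=0)
txc5e: no from flint -> abort (commits=0)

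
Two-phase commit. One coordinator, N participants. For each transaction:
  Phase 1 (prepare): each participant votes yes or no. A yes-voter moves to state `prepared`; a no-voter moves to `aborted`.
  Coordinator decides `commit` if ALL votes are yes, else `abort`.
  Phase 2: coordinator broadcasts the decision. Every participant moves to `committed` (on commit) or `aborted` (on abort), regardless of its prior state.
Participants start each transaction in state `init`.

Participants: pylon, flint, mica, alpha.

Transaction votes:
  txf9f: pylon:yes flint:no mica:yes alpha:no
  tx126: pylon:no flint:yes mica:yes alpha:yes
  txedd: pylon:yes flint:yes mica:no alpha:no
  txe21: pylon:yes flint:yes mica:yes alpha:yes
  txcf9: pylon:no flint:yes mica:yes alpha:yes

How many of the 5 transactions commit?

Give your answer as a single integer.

txf9f: no from flint, alpha -> abort (commits=0)
tx126: no from pylon -> abort (commits=0)
txedd: no from mica, alpha -> abort (commits=0)
txe21: all yes -> commit (commits=1)
txcf9: no from pylon -> abort (commits=1)

Answer: 1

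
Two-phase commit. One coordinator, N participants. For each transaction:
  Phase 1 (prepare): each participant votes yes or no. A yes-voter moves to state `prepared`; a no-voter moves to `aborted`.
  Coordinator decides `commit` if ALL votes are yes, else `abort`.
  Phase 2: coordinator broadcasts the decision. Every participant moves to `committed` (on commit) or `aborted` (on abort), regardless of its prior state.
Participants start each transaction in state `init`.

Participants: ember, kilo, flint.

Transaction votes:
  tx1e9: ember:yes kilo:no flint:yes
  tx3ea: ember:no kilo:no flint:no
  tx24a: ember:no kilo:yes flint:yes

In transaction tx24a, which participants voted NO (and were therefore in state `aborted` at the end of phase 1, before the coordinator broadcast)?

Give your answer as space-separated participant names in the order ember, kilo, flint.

Answer: ember

Derivation:
Txn tx24a phase 1: ember no -> aborted; kilo yes -> prepared; flint yes -> prepared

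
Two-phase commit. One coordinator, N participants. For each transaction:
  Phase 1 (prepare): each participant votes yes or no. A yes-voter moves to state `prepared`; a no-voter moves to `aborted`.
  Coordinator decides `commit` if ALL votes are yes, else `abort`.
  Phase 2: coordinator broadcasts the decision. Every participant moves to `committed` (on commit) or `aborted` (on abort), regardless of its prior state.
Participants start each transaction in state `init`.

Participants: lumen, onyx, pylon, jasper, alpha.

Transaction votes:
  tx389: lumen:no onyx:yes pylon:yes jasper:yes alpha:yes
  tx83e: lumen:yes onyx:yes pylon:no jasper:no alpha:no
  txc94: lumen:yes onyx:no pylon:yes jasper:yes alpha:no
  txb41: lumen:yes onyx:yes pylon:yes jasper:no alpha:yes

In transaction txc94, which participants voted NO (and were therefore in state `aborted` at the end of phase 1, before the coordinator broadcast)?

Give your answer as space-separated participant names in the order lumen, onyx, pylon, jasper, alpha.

Answer: onyx alpha

Derivation:
Txn txc94 phase 1: lumen yes -> prepared; onyx no -> aborted; pylon yes -> prepared; jasper yes -> prepared; alpha no -> aborted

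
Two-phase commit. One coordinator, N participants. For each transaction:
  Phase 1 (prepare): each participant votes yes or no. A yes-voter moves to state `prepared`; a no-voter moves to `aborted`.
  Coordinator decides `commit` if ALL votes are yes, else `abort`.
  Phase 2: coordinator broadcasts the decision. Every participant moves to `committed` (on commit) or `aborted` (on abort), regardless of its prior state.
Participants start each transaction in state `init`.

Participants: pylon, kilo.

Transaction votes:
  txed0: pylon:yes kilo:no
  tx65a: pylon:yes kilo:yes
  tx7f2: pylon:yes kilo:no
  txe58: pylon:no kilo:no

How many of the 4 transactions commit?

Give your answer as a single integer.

txed0: no from kilo -> abort (commits=0)
tx65a: all yes -> commit (commits=1)
tx7f2: no from kilo -> abort (commits=1)
txe58: no from pylon, kilo -> abort (commits=1)

Answer: 1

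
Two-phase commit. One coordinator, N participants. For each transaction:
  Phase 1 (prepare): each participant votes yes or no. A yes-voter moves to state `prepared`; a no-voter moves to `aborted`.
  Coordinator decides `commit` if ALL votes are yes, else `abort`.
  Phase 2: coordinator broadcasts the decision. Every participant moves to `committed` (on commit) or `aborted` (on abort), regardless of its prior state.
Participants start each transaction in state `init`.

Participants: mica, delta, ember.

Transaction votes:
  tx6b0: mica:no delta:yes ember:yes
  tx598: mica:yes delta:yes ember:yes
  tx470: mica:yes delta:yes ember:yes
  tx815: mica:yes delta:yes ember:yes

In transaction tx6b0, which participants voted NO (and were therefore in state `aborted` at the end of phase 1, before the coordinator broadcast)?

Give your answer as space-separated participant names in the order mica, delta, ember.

Txn tx6b0 phase 1: mica no -> aborted; delta yes -> prepared; ember yes -> prepared

Answer: mica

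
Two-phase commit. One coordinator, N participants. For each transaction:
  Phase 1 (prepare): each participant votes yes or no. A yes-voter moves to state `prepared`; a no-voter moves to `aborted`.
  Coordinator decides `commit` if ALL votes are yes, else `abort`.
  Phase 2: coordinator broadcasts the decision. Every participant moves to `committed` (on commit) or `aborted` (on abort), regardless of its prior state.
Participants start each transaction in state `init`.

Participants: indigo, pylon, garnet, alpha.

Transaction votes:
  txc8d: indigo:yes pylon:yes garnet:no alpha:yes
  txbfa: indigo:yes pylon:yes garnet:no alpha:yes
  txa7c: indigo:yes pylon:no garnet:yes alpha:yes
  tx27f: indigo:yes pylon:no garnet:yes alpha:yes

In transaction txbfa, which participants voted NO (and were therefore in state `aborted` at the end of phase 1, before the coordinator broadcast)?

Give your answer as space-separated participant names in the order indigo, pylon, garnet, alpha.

Txn txbfa phase 1: indigo yes -> prepared; pylon yes -> prepared; garnet no -> aborted; alpha yes -> prepared

Answer: garnet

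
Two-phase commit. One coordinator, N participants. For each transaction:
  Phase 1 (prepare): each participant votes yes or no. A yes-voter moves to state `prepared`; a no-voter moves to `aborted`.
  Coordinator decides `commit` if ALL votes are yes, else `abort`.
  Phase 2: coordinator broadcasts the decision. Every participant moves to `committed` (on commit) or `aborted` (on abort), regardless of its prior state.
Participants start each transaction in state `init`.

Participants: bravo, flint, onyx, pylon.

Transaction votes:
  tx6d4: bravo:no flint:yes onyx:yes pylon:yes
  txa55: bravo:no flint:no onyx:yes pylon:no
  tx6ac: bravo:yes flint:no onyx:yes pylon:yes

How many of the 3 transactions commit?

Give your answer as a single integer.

tx6d4: no from bravo -> abort (commits=0)
txa55: no from bravo, flint, pylon -> abort (commits=0)
tx6ac: no from flint -> abort (commits=0)

Answer: 0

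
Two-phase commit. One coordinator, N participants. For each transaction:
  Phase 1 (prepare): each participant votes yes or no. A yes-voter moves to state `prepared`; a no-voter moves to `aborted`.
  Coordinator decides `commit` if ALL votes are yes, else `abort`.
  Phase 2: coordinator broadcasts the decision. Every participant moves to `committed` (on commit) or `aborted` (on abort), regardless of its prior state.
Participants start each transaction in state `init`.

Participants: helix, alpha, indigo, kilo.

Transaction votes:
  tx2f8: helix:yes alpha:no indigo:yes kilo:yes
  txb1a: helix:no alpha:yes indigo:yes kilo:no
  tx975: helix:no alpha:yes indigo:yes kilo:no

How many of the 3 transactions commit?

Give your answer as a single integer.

Answer: 0

Derivation:
tx2f8: no from alpha -> abort (commits=0)
txb1a: no from helix, kilo -> abort (commits=0)
tx975: no from helix, kilo -> abort (commits=0)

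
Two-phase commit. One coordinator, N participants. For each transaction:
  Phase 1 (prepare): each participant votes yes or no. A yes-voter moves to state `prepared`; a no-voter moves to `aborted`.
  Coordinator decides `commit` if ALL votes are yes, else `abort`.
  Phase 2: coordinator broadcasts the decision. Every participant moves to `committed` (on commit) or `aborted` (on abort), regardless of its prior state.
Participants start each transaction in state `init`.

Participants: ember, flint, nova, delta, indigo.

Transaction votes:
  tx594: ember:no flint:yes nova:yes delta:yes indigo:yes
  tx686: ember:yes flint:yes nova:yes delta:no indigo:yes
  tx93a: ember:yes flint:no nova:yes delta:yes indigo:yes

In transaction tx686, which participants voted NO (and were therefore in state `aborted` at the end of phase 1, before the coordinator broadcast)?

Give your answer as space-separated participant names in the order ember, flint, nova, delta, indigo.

Answer: delta

Derivation:
Txn tx686 phase 1: ember yes -> prepared; flint yes -> prepared; nova yes -> prepared; delta no -> aborted; indigo yes -> prepared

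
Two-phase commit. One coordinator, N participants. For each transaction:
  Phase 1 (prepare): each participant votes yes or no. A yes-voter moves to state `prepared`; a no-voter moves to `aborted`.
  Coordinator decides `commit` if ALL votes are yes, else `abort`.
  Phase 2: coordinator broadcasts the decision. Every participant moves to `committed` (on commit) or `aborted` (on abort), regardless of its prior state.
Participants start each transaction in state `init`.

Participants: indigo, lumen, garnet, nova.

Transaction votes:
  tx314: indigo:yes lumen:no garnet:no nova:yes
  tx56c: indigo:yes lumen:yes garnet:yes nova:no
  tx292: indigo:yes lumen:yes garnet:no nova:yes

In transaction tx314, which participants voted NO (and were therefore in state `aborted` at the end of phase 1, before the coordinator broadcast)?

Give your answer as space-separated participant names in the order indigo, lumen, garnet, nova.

Answer: lumen garnet

Derivation:
Txn tx314 phase 1: indigo yes -> prepared; lumen no -> aborted; garnet no -> aborted; nova yes -> prepared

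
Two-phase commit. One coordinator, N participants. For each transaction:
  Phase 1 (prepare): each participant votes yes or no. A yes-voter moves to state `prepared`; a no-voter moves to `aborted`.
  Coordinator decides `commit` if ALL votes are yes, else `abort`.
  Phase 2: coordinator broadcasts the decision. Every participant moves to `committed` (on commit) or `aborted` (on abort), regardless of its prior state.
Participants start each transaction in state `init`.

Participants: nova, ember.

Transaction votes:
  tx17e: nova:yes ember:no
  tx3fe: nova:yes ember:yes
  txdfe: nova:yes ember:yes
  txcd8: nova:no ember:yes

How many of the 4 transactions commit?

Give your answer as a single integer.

tx17e: no from ember -> abort (commits=0)
tx3fe: all yes -> commit (commits=1)
txdfe: all yes -> commit (commits=2)
txcd8: no from nova -> abort (commits=2)

Answer: 2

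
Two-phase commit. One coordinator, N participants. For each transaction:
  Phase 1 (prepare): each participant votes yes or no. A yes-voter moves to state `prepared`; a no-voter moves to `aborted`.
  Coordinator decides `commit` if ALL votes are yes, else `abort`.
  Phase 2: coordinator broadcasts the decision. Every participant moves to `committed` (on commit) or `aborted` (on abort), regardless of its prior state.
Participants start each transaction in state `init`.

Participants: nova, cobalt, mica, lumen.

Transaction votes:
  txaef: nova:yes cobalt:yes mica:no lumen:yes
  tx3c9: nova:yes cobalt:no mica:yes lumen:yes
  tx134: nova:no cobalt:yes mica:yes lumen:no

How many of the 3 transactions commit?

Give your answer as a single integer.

txaef: no from mica -> abort (commits=0)
tx3c9: no from cobalt -> abort (commits=0)
tx134: no from nova, lumen -> abort (commits=0)

Answer: 0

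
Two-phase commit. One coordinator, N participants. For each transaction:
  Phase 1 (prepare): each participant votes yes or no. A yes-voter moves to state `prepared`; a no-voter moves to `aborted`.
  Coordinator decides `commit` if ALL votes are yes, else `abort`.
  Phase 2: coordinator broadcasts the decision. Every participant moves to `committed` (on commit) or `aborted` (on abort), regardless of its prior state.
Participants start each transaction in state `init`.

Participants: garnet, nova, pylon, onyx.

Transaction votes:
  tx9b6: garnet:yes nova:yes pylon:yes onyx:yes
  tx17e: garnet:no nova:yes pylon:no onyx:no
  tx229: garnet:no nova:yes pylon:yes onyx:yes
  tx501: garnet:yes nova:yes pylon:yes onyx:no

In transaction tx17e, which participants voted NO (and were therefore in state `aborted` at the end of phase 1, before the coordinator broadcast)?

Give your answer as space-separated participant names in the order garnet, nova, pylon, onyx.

Answer: garnet pylon onyx

Derivation:
Txn tx17e phase 1: garnet no -> aborted; nova yes -> prepared; pylon no -> aborted; onyx no -> aborted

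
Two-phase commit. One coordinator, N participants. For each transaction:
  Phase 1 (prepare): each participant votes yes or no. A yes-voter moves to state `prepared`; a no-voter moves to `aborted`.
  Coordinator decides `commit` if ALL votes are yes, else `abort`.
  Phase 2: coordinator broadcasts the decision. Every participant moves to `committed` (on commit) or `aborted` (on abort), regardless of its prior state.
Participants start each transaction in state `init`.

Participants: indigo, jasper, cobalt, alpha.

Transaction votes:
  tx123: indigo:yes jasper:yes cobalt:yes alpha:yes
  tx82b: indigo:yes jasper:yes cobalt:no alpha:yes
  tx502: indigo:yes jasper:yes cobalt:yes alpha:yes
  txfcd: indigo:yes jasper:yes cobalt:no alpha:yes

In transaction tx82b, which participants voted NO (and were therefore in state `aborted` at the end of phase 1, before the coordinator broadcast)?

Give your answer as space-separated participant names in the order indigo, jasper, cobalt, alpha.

Answer: cobalt

Derivation:
Txn tx82b phase 1: indigo yes -> prepared; jasper yes -> prepared; cobalt no -> aborted; alpha yes -> prepared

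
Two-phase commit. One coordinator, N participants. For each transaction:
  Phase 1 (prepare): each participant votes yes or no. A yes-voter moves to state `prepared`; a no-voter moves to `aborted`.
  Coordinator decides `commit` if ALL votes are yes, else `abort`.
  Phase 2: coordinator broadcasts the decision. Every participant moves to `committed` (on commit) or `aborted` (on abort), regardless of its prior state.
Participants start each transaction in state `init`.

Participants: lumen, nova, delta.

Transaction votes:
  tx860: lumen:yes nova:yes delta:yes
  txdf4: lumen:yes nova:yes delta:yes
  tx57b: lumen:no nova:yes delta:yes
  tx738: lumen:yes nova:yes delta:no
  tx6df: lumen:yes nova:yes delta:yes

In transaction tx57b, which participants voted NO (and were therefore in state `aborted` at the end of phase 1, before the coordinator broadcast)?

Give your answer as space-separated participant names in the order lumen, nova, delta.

Txn tx57b phase 1: lumen no -> aborted; nova yes -> prepared; delta yes -> prepared

Answer: lumen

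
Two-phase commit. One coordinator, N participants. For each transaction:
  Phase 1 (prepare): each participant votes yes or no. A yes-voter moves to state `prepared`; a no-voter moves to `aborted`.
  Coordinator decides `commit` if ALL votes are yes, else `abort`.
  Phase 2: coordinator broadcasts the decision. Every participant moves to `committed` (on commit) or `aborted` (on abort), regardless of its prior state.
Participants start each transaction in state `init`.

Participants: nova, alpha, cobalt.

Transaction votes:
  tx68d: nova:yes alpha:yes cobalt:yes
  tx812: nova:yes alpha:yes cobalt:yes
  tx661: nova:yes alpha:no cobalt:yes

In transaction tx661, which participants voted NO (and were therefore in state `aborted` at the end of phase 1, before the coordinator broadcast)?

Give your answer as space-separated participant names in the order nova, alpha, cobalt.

Answer: alpha

Derivation:
Txn tx661 phase 1: nova yes -> prepared; alpha no -> aborted; cobalt yes -> prepared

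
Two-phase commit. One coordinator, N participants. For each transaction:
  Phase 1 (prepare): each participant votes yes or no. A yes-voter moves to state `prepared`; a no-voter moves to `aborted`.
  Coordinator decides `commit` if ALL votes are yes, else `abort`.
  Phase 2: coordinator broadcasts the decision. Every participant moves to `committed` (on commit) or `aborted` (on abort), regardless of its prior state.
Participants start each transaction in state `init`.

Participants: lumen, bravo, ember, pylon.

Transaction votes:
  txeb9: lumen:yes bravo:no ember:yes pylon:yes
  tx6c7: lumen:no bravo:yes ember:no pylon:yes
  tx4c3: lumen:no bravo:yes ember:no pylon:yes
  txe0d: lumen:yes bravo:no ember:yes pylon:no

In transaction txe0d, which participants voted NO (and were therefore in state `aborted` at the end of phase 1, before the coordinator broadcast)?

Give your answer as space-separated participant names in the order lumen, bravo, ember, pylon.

Answer: bravo pylon

Derivation:
Txn txe0d phase 1: lumen yes -> prepared; bravo no -> aborted; ember yes -> prepared; pylon no -> aborted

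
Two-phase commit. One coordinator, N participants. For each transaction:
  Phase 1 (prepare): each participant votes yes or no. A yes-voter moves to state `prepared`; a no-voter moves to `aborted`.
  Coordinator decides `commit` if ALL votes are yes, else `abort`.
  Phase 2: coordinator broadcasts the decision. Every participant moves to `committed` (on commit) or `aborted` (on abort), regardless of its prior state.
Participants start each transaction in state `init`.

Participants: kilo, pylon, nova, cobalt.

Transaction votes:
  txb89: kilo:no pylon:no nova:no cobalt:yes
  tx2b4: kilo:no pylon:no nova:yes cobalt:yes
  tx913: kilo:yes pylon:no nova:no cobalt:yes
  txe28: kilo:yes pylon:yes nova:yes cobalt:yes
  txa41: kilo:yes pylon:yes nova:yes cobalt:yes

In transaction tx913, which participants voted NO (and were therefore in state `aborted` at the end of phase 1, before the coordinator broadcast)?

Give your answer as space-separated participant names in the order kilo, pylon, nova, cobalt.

Answer: pylon nova

Derivation:
Txn tx913 phase 1: kilo yes -> prepared; pylon no -> aborted; nova no -> aborted; cobalt yes -> prepared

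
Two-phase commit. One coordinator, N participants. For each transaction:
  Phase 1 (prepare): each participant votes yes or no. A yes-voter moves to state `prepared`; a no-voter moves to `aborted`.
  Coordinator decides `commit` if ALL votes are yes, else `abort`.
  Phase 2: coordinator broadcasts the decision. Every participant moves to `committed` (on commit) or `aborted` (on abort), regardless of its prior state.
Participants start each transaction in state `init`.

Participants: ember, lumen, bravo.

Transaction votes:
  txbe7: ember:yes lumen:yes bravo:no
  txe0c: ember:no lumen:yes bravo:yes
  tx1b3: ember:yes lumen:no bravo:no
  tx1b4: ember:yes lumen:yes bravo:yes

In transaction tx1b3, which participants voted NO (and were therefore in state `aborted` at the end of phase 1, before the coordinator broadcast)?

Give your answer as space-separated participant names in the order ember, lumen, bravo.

Txn tx1b3 phase 1: ember yes -> prepared; lumen no -> aborted; bravo no -> aborted

Answer: lumen bravo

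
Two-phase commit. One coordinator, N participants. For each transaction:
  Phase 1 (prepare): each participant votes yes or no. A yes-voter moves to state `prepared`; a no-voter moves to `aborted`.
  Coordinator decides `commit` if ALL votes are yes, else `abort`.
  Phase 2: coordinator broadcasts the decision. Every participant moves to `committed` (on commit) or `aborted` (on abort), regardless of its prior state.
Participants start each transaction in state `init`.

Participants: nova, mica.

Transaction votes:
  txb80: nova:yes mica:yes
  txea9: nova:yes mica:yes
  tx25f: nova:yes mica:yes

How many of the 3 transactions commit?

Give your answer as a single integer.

Answer: 3

Derivation:
txb80: all yes -> commit (commits=1)
txea9: all yes -> commit (commits=2)
tx25f: all yes -> commit (commits=3)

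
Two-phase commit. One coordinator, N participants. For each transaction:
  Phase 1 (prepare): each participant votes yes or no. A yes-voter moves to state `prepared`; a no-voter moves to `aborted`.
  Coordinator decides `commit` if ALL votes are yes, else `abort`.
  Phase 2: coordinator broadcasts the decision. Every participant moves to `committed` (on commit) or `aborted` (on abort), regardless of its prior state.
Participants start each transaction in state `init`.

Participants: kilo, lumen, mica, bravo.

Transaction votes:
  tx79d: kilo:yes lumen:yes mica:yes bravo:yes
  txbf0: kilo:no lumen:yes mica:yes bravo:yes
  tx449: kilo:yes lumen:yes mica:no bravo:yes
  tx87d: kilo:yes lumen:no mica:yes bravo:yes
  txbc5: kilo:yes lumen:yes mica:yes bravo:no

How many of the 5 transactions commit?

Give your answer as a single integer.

Answer: 1

Derivation:
tx79d: all yes -> commit (commits=1)
txbf0: no from kilo -> abort (commits=1)
tx449: no from mica -> abort (commits=1)
tx87d: no from lumen -> abort (commits=1)
txbc5: no from bravo -> abort (commits=1)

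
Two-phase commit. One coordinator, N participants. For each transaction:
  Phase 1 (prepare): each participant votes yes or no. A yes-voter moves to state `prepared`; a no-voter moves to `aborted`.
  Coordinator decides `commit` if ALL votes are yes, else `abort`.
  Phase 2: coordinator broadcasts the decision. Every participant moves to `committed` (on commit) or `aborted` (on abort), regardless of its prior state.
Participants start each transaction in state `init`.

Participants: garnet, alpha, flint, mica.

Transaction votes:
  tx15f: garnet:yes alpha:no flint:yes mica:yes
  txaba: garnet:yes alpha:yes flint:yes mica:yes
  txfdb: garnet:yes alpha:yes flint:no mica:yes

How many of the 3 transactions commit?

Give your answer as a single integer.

Answer: 1

Derivation:
tx15f: no from alpha -> abort (commits=0)
txaba: all yes -> commit (commits=1)
txfdb: no from flint -> abort (commits=1)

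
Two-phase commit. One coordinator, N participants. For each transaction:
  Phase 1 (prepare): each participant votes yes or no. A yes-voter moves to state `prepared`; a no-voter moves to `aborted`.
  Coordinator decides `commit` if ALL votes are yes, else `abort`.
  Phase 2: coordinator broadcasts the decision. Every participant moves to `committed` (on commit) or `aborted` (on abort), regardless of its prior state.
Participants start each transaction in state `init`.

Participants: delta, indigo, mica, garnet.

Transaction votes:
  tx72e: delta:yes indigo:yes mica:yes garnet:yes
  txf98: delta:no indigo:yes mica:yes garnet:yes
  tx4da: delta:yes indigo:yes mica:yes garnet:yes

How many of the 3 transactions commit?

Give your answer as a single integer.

tx72e: all yes -> commit (commits=1)
txf98: no from delta -> abort (commits=1)
tx4da: all yes -> commit (commits=2)

Answer: 2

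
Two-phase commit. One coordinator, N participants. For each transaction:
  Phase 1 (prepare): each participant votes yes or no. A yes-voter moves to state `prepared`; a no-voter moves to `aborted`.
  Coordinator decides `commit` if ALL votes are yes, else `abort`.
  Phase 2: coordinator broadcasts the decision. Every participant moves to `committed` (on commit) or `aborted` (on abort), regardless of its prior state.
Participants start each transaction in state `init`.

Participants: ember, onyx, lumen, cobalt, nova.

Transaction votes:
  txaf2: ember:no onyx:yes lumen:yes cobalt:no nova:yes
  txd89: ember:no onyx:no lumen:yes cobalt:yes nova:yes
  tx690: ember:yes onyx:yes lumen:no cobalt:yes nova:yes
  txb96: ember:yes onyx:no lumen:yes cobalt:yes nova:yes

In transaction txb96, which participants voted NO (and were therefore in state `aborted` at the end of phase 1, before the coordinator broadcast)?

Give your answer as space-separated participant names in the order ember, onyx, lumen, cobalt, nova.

Answer: onyx

Derivation:
Txn txb96 phase 1: ember yes -> prepared; onyx no -> aborted; lumen yes -> prepared; cobalt yes -> prepared; nova yes -> prepared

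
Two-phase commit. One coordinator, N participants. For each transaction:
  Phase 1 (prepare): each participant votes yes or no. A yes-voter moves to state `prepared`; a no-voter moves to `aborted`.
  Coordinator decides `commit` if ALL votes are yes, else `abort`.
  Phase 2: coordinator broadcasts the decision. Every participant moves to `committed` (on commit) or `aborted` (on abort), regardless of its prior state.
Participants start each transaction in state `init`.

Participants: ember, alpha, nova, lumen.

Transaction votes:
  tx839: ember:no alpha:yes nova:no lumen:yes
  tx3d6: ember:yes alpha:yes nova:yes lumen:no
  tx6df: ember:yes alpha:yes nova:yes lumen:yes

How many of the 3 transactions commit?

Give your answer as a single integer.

Answer: 1

Derivation:
tx839: no from ember, nova -> abort (commits=0)
tx3d6: no from lumen -> abort (commits=0)
tx6df: all yes -> commit (commits=1)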